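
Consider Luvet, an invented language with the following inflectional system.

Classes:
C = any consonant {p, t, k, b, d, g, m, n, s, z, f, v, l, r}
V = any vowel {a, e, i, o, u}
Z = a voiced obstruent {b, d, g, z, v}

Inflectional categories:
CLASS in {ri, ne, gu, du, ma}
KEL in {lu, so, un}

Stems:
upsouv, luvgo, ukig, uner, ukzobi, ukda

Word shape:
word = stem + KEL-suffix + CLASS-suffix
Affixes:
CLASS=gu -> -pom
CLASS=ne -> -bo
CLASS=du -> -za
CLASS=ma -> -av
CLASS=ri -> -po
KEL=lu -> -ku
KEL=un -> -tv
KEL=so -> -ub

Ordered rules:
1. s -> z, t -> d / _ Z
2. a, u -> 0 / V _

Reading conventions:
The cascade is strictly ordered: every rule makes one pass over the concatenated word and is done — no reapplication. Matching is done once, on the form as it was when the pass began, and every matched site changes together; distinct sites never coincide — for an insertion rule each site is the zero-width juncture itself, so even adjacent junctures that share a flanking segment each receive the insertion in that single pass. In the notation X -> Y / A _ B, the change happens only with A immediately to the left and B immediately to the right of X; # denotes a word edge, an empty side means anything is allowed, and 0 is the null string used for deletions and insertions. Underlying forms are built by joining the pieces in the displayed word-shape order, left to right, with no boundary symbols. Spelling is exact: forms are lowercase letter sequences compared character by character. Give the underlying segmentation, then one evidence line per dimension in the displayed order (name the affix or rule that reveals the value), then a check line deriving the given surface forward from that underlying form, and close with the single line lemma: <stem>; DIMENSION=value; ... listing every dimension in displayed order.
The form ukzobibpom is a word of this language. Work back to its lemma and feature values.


underlying: ukzobi-ub-pom
CLASS=gu - signalled by the affix -pom
KEL=so - signalled by the affix -ub
check: ukzobiubpom -> ukzobiubpom -> ukzobibpom
lemma: ukzobi; CLASS=gu; KEL=so


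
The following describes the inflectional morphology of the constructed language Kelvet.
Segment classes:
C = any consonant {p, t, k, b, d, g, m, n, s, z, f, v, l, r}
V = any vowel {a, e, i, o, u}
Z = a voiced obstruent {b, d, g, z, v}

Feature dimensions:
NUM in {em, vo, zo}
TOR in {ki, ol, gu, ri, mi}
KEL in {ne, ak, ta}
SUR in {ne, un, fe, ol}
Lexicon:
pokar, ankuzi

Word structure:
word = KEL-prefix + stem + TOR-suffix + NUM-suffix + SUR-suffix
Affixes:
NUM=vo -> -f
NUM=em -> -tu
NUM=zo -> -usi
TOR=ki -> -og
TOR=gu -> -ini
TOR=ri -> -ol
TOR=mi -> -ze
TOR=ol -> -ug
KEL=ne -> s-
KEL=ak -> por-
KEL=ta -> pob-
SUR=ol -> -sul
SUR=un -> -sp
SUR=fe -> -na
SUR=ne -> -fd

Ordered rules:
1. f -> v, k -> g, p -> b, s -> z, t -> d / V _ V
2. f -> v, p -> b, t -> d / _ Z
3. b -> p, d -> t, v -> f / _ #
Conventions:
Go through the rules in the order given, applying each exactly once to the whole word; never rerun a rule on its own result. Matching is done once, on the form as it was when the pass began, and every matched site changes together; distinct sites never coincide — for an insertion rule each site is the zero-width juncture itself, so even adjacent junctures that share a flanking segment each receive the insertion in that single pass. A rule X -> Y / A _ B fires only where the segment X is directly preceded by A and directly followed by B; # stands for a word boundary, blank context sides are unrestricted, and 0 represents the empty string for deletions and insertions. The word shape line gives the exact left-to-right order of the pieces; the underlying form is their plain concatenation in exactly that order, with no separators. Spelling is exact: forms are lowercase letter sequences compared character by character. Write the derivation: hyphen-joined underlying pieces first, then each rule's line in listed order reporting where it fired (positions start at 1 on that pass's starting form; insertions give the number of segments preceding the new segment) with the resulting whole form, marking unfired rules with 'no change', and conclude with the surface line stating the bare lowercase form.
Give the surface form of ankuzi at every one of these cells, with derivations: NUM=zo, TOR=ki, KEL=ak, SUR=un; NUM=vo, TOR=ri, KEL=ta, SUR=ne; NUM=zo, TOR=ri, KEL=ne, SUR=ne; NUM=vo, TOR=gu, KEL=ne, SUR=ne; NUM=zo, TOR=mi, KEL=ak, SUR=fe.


cell NUM=zo, TOR=ki, KEL=ak, SUR=un:
underlying: por-ankuzi-og-usi-sp
1. f -> v, k -> g, p -> b, s -> z, t -> d / V _ V: fires at position(s) 13: porankuzioguzisp
2. f -> v, p -> b, t -> d / _ Z: no change
3. b -> p, d -> t, v -> f / _ #: no change
surface: porankuzioguzisp

cell NUM=vo, TOR=ri, KEL=ta, SUR=ne:
underlying: pob-ankuzi-ol-f-fd
1. f -> v, k -> g, p -> b, s -> z, t -> d / V _ V: no change
2. f -> v, p -> b, t -> d / _ Z: fires at position(s) 13: pobankuziolfvd
3. b -> p, d -> t, v -> f / _ #: fires at position(s) 14: pobankuziolfvt
surface: pobankuziolfvt

cell NUM=zo, TOR=ri, KEL=ne, SUR=ne:
underlying: s-ankuzi-ol-usi-fd
1. f -> v, k -> g, p -> b, s -> z, t -> d / V _ V: fires at position(s) 11: sankuzioluzifd
2. f -> v, p -> b, t -> d / _ Z: fires at position(s) 13: sankuzioluzivd
3. b -> p, d -> t, v -> f / _ #: fires at position(s) 14: sankuzioluzivt
surface: sankuzioluzivt

cell NUM=vo, TOR=gu, KEL=ne, SUR=ne:
underlying: s-ankuzi-ini-f-fd
1. f -> v, k -> g, p -> b, s -> z, t -> d / V _ V: no change
2. f -> v, p -> b, t -> d / _ Z: fires at position(s) 12: sankuziinifvd
3. b -> p, d -> t, v -> f / _ #: fires at position(s) 13: sankuziinifvt
surface: sankuziinifvt

cell NUM=zo, TOR=mi, KEL=ak, SUR=fe:
underlying: por-ankuzi-ze-usi-na
1. f -> v, k -> g, p -> b, s -> z, t -> d / V _ V: fires at position(s) 13: porankuzizeuzina
2. f -> v, p -> b, t -> d / _ Z: no change
3. b -> p, d -> t, v -> f / _ #: no change
surface: porankuzizeuzina


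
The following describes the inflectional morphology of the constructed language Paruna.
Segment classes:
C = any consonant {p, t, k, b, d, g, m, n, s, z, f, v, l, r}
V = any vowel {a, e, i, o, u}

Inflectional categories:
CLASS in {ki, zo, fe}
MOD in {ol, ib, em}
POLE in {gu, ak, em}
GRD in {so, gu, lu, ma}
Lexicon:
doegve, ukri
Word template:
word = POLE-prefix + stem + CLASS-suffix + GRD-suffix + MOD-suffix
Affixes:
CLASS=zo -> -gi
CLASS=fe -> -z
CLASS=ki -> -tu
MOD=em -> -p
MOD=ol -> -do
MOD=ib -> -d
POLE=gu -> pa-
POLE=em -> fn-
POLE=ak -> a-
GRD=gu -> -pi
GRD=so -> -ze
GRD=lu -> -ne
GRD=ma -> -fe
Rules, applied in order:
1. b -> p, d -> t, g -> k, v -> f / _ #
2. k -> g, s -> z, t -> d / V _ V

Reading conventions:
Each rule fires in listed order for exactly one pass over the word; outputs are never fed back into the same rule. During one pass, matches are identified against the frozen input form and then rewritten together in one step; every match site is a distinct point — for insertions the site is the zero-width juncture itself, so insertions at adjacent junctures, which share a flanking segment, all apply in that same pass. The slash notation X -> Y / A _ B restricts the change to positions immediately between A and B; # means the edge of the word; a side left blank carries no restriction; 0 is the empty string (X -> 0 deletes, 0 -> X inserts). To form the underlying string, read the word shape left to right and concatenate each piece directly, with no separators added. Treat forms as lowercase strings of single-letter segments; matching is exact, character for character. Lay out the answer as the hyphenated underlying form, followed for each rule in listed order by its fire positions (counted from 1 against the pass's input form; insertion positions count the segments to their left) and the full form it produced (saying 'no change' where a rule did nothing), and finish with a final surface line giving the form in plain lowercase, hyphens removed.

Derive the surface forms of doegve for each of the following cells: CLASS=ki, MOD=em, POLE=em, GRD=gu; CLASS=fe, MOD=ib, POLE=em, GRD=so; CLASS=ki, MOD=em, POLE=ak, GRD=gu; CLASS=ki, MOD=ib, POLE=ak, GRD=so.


cell CLASS=ki, MOD=em, POLE=em, GRD=gu:
underlying: fn-doegve-tu-pi-p
1. b -> p, d -> t, g -> k, v -> f / _ #: no change
2. k -> g, s -> z, t -> d / V _ V: fires at position(s) 9: fndoegvedupip
surface: fndoegvedupip

cell CLASS=fe, MOD=ib, POLE=em, GRD=so:
underlying: fn-doegve-z-ze-d
1. b -> p, d -> t, g -> k, v -> f / _ #: fires at position(s) 12: fndoegvezzet
2. k -> g, s -> z, t -> d / V _ V: no change
surface: fndoegvezzet

cell CLASS=ki, MOD=em, POLE=ak, GRD=gu:
underlying: a-doegve-tu-pi-p
1. b -> p, d -> t, g -> k, v -> f / _ #: no change
2. k -> g, s -> z, t -> d / V _ V: fires at position(s) 8: adoegvedupip
surface: adoegvedupip

cell CLASS=ki, MOD=ib, POLE=ak, GRD=so:
underlying: a-doegve-tu-ze-d
1. b -> p, d -> t, g -> k, v -> f / _ #: fires at position(s) 12: adoegvetuzet
2. k -> g, s -> z, t -> d / V _ V: fires at position(s) 8: adoegveduzet
surface: adoegveduzet


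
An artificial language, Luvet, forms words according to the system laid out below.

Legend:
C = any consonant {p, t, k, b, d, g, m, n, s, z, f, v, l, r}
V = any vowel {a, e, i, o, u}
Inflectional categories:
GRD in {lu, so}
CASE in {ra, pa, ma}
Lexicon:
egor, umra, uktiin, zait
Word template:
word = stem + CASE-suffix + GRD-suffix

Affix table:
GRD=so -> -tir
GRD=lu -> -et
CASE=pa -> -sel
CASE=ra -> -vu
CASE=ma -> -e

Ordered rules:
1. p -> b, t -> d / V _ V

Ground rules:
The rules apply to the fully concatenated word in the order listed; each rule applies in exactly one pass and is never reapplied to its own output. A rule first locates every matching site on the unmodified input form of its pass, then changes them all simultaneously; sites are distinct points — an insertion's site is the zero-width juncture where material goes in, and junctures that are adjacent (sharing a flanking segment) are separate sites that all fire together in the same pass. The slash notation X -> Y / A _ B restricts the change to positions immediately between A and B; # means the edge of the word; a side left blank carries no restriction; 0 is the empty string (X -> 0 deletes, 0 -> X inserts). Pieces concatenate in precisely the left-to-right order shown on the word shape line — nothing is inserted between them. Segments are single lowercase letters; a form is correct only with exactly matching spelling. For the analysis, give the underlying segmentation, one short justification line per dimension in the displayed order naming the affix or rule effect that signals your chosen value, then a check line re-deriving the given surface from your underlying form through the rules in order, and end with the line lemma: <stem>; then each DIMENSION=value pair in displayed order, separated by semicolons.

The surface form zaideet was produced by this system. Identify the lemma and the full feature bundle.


underlying: zait-e-et
GRD=lu - signalled by the affix -et
CASE=ma - signalled by the affix -e
check: zaiteet -> zaideet
lemma: zait; GRD=lu; CASE=ma


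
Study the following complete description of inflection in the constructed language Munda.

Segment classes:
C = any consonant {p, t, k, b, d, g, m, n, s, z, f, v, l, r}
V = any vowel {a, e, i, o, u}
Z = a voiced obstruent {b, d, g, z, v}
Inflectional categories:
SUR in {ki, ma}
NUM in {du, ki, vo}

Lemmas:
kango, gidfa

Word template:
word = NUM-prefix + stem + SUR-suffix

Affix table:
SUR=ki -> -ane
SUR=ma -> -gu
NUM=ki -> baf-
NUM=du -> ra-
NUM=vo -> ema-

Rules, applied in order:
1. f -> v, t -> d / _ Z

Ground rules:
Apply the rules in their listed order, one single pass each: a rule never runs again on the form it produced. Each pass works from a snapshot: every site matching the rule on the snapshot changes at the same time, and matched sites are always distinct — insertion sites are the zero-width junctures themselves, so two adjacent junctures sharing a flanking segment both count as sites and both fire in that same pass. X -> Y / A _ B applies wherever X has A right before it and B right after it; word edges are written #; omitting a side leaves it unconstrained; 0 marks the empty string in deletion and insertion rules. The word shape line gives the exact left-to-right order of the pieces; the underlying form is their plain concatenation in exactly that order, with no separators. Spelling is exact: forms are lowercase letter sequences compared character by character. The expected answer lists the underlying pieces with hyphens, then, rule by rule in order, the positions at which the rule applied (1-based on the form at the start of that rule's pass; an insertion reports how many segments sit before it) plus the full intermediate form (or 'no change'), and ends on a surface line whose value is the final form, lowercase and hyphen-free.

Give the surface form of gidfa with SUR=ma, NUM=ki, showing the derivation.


underlying: baf-gidfa-gu
1. f -> v, t -> d / _ Z: fires at position(s) 3: bavgidfagu
surface: bavgidfagu


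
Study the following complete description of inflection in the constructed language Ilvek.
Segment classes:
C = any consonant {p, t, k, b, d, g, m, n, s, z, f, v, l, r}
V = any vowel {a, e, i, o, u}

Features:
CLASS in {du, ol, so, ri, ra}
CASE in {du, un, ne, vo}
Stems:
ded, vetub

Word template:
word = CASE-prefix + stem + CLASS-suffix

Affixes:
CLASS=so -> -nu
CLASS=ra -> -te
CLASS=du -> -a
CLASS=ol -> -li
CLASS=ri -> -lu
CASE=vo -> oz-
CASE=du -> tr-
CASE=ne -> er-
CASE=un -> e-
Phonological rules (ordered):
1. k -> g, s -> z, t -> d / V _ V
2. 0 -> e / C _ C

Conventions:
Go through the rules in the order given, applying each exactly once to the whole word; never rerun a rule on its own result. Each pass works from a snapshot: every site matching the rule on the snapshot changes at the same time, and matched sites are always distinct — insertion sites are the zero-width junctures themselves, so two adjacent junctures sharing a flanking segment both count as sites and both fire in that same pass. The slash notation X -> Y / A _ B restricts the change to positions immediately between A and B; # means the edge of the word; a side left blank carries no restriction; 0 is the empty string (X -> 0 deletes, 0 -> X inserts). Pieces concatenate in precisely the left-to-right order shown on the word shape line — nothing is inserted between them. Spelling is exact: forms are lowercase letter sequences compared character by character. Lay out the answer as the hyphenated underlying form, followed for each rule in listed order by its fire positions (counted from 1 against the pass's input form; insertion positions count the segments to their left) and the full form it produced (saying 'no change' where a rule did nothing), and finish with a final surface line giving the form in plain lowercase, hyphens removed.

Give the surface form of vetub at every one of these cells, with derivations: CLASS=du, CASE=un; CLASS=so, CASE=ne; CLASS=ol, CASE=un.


cell CLASS=du, CASE=un:
underlying: e-vetub-a
1. k -> g, s -> z, t -> d / V _ V: fires at position(s) 4: eveduba
2. 0 -> e / C _ C: no change
surface: eveduba

cell CLASS=so, CASE=ne:
underlying: er-vetub-nu
1. k -> g, s -> z, t -> d / V _ V: fires at position(s) 5: ervedubnu
2. 0 -> e / C _ C: inserts after position(s) 2, 7: erevedubenu
surface: erevedubenu

cell CLASS=ol, CASE=un:
underlying: e-vetub-li
1. k -> g, s -> z, t -> d / V _ V: fires at position(s) 4: evedubli
2. 0 -> e / C _ C: inserts after position(s) 6: evedubeli
surface: evedubeli


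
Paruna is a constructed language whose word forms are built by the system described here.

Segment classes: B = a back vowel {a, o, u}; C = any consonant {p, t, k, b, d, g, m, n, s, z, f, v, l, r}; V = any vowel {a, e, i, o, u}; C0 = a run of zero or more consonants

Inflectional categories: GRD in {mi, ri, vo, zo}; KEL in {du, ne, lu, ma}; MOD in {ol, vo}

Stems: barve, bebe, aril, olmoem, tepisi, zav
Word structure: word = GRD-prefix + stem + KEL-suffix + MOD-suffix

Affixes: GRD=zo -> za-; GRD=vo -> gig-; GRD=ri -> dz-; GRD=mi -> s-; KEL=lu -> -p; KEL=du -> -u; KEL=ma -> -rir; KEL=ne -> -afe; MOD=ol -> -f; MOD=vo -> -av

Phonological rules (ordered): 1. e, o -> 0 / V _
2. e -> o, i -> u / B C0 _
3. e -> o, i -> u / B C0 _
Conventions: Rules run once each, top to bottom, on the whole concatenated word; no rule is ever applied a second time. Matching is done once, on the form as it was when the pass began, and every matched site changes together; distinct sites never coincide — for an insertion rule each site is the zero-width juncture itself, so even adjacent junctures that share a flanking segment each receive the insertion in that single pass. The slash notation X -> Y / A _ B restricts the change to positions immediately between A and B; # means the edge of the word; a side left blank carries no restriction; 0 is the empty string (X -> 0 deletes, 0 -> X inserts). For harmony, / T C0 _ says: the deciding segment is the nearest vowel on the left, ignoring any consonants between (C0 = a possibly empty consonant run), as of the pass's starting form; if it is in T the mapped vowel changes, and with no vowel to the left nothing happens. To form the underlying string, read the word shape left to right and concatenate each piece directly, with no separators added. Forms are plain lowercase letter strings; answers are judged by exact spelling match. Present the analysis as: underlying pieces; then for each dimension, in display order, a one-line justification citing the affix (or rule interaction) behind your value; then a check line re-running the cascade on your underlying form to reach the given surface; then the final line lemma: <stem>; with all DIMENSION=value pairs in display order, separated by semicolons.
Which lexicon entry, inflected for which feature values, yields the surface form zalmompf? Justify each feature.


underlying: za-olmoem-p-f
GRD=zo - signalled by the affix za-
KEL=lu - signalled by the affix -p
MOD=ol - signalled by the affix -f
check: zaolmoempf -> zalmompf -> zalmompf -> zalmompf
lemma: olmoem; GRD=zo; KEL=lu; MOD=ol


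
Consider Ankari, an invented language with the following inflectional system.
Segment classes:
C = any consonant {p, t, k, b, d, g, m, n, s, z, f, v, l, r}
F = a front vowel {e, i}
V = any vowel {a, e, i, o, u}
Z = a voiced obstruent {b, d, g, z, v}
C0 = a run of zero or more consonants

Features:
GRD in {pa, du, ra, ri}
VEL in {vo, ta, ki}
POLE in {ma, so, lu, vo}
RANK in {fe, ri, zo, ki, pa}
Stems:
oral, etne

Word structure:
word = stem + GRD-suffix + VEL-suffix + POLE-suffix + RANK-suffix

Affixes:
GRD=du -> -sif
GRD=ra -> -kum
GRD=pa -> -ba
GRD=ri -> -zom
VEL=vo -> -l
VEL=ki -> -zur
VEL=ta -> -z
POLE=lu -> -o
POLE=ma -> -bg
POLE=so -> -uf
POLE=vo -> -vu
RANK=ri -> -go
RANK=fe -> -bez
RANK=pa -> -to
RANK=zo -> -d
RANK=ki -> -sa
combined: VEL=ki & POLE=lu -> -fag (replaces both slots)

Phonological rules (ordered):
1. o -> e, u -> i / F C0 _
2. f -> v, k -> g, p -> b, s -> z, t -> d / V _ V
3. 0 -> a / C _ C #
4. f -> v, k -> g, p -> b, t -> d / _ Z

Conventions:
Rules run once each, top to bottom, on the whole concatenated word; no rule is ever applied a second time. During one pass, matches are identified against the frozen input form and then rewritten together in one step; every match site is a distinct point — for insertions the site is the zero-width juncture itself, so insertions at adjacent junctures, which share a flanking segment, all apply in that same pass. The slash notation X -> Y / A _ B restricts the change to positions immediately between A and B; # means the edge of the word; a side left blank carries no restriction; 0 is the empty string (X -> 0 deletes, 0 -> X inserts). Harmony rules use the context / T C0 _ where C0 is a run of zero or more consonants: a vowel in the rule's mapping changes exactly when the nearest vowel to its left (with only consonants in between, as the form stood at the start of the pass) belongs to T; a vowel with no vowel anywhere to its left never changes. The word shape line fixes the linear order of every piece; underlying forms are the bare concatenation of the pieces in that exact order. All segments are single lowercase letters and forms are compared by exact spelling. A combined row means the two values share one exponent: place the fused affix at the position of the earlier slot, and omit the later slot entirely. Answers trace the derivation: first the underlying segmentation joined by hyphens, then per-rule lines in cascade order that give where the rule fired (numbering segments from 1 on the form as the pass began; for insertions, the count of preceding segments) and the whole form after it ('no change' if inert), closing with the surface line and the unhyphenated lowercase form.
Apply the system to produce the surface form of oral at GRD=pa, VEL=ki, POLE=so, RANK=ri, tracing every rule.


underlying: oral-ba-zur-uf-go
1. o -> e, u -> i / F C0 _: no change
2. f -> v, k -> g, p -> b, s -> z, t -> d / V _ V: no change
3. 0 -> a / C _ C #: no change
4. f -> v, k -> g, p -> b, t -> d / _ Z: fires at position(s) 11: oralbazuruvgo
surface: oralbazuruvgo


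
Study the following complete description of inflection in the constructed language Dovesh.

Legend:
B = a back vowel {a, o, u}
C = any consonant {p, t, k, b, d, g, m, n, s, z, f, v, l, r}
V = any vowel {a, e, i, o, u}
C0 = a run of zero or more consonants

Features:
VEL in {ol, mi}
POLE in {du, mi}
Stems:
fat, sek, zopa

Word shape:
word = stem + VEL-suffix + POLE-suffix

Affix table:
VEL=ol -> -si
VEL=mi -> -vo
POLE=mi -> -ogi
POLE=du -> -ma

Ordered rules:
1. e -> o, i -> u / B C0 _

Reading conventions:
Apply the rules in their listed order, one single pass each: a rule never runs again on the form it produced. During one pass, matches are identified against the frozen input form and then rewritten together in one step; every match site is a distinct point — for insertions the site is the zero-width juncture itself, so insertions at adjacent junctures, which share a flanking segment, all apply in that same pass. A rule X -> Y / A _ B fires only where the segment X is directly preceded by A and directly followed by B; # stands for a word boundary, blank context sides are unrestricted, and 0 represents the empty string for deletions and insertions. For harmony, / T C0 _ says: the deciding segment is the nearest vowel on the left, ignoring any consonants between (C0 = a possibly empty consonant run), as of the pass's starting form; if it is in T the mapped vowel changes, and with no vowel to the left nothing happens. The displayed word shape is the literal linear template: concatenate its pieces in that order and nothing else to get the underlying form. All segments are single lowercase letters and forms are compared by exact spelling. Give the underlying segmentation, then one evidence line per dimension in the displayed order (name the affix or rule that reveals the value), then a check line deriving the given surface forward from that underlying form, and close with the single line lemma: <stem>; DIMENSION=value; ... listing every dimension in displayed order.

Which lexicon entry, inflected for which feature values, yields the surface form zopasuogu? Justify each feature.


underlying: zopa-si-ogi
VEL=ol - signalled by the affix -si
POLE=mi - signalled by the affix -ogi
check: zopasiogi -> zopasuogu
lemma: zopa; VEL=ol; POLE=mi


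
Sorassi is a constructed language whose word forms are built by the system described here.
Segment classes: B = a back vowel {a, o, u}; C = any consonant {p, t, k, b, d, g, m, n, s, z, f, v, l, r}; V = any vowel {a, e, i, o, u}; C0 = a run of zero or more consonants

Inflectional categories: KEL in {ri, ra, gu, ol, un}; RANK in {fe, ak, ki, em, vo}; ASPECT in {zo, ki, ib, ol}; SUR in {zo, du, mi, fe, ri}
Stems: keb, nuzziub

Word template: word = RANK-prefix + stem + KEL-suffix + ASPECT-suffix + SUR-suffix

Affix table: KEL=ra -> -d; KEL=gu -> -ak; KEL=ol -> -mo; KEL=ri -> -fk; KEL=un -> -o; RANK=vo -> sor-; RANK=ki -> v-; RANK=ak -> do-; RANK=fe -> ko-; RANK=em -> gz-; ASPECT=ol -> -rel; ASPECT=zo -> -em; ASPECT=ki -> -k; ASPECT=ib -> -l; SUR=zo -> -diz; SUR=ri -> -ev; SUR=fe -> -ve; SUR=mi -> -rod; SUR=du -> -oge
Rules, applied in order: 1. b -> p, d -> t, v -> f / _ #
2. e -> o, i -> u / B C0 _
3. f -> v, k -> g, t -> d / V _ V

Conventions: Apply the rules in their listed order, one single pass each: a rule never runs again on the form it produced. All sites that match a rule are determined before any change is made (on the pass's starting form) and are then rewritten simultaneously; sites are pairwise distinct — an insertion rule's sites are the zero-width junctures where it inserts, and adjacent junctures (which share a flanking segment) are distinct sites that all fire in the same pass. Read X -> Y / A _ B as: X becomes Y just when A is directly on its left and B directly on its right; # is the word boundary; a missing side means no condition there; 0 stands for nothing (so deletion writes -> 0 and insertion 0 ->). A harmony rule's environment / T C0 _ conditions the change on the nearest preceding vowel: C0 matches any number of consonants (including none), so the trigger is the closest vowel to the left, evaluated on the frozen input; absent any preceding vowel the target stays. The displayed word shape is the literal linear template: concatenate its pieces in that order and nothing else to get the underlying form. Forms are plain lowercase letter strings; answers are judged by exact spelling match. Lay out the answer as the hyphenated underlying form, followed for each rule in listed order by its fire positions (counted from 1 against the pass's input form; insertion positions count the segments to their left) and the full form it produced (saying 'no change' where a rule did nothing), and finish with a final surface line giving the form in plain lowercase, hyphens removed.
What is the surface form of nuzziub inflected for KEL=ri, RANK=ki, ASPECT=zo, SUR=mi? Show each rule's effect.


underlying: v-nuzziub-fk-em-rod
1. b -> p, d -> t, v -> f / _ #: fires at position(s) 15: vnuzziubfkemrot
2. e -> o, i -> u / B C0 _: fires at position(s) 6, 11: vnuzzuubfkomrot
3. f -> v, k -> g, t -> d / V _ V: no change
surface: vnuzzuubfkomrot


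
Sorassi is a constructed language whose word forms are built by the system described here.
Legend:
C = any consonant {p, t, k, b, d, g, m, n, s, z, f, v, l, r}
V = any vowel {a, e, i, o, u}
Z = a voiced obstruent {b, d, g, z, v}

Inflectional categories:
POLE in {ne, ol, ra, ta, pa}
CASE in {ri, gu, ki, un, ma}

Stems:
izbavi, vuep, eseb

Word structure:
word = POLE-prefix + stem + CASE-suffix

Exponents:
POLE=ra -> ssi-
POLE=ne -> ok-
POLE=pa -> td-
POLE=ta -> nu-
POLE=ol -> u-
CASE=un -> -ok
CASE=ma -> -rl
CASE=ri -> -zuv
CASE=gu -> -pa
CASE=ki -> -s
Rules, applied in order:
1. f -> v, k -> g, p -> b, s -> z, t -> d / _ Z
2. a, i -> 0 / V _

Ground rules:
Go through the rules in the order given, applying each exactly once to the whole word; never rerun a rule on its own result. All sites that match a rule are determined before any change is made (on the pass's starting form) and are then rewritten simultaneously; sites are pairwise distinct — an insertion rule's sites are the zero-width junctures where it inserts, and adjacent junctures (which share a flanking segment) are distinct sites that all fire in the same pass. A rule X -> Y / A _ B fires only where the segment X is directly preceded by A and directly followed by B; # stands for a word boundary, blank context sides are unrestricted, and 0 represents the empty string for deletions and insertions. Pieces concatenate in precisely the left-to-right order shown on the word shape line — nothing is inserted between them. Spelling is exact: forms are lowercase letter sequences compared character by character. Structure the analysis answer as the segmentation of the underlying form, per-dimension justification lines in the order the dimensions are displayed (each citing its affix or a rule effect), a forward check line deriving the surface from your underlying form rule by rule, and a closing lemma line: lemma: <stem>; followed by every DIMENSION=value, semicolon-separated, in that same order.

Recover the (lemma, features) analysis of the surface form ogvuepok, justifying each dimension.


underlying: ok-vuep-ok
POLE=ne - signalled by the affix ok-
CASE=un - signalled by the affix -ok
check: okvuepok -> ogvuepok -> ogvuepok
lemma: vuep; POLE=ne; CASE=un


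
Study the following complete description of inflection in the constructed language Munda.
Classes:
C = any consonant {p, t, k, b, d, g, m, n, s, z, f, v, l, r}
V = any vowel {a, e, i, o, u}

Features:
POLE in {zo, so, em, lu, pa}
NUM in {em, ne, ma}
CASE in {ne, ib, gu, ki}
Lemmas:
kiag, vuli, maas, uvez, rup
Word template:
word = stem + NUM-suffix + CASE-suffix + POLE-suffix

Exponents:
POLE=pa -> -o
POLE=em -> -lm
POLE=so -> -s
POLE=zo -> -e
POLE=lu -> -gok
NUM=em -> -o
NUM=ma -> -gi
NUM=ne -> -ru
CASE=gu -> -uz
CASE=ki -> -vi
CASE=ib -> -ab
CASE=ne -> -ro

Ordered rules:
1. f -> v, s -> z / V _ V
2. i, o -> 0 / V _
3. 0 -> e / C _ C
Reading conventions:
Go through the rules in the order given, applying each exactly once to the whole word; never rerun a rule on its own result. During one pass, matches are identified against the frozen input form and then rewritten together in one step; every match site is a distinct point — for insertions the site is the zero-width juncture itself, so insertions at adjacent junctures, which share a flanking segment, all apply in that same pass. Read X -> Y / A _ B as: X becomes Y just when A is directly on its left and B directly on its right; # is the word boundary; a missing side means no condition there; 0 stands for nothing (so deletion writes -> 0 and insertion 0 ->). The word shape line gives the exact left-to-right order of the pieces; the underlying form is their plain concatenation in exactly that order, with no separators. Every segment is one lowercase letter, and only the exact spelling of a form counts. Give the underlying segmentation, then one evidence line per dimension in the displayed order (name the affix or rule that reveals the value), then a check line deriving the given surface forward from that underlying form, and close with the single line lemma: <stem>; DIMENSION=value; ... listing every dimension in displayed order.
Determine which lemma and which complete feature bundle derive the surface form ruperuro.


underlying: rup-ru-ro-o
POLE=pa - signalled by the affix -o
NUM=ne - signalled by the affix -ru
CASE=ne - signalled by the affix -ro
check: rupruroo -> rupruroo -> rupruro -> ruperuro
lemma: rup; POLE=pa; NUM=ne; CASE=ne


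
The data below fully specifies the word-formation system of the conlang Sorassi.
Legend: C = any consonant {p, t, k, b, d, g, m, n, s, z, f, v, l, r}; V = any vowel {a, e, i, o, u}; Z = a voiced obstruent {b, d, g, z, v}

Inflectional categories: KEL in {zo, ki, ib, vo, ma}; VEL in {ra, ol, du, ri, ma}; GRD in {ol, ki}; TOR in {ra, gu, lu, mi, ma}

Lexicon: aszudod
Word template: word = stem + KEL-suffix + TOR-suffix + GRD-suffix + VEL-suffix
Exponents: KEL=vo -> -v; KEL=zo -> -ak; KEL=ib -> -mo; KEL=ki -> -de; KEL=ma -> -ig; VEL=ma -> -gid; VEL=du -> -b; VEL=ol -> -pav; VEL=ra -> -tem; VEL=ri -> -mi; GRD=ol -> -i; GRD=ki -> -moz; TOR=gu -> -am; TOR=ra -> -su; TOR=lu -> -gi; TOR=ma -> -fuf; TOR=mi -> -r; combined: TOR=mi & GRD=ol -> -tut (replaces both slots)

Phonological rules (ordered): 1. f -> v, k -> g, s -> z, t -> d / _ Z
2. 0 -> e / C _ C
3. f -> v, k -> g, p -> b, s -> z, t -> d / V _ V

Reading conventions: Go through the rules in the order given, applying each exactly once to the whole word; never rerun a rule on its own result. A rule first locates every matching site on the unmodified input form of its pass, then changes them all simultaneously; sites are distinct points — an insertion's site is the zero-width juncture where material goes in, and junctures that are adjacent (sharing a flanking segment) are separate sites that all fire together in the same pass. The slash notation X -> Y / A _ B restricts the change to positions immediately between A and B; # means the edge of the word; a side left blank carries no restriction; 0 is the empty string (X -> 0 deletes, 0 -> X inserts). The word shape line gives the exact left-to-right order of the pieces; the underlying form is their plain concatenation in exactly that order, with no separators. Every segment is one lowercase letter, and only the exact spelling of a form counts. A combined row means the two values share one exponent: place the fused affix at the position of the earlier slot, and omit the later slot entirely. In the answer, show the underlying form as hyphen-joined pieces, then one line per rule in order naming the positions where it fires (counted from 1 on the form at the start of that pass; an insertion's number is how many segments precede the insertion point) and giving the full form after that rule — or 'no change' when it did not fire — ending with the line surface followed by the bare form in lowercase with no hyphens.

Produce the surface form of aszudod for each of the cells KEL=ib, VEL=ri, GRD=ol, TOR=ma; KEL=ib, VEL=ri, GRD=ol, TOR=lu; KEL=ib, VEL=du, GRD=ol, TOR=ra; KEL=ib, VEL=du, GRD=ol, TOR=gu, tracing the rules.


cell KEL=ib, VEL=ri, GRD=ol, TOR=ma:
underlying: aszudod-mo-fuf-i-mi
1. f -> v, k -> g, s -> z, t -> d / _ Z: fires at position(s) 2: azzudodmofufimi
2. 0 -> e / C _ C: inserts after position(s) 2, 7: azezudodemofufimi
3. f -> v, k -> g, p -> b, s -> z, t -> d / V _ V: fires at position(s) 12, 14: azezudodemovuvimi
surface: azezudodemovuvimi

cell KEL=ib, VEL=ri, GRD=ol, TOR=lu:
underlying: aszudod-mo-gi-i-mi
1. f -> v, k -> g, s -> z, t -> d / _ Z: fires at position(s) 2: azzudodmogiimi
2. 0 -> e / C _ C: inserts after position(s) 2, 7: azezudodemogiimi
3. f -> v, k -> g, p -> b, s -> z, t -> d / V _ V: no change
surface: azezudodemogiimi

cell KEL=ib, VEL=du, GRD=ol, TOR=ra:
underlying: aszudod-mo-su-i-b
1. f -> v, k -> g, s -> z, t -> d / _ Z: fires at position(s) 2: azzudodmosuib
2. 0 -> e / C _ C: inserts after position(s) 2, 7: azezudodemosuib
3. f -> v, k -> g, p -> b, s -> z, t -> d / V _ V: fires at position(s) 12: azezudodemozuib
surface: azezudodemozuib

cell KEL=ib, VEL=du, GRD=ol, TOR=gu:
underlying: aszudod-mo-am-i-b
1. f -> v, k -> g, s -> z, t -> d / _ Z: fires at position(s) 2: azzudodmoamib
2. 0 -> e / C _ C: inserts after position(s) 2, 7: azezudodemoamib
3. f -> v, k -> g, p -> b, s -> z, t -> d / V _ V: no change
surface: azezudodemoamib


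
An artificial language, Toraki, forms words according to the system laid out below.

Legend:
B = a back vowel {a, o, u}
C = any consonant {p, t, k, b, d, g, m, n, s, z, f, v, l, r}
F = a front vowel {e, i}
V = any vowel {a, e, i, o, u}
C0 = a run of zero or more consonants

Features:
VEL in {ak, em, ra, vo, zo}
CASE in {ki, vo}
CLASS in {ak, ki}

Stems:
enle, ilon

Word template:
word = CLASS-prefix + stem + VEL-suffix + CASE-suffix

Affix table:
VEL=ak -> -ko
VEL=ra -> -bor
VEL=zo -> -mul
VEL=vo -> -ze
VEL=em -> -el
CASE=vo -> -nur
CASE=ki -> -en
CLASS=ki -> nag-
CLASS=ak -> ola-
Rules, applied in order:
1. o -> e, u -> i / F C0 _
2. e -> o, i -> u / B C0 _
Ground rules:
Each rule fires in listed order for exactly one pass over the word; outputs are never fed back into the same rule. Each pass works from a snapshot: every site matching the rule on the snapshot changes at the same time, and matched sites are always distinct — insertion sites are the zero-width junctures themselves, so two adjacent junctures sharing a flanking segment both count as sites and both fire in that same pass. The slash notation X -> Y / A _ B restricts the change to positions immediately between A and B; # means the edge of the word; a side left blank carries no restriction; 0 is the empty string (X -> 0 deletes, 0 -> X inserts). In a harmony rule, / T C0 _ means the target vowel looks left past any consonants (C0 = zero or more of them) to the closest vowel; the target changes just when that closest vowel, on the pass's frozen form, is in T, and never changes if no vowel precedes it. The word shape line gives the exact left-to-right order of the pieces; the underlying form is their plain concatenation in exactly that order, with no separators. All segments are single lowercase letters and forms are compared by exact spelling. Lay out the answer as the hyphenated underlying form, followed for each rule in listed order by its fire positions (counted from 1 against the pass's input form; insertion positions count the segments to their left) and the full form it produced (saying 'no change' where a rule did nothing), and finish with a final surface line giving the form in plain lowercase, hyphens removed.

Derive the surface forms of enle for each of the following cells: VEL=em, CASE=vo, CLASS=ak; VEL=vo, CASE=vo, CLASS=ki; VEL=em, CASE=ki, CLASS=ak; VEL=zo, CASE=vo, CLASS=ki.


cell VEL=em, CASE=vo, CLASS=ak:
underlying: ola-enle-el-nur
1. o -> e, u -> i / F C0 _: fires at position(s) 11: olaenleelnir
2. e -> o, i -> u / B C0 _: fires at position(s) 4: olaonleelnir
surface: olaonleelnir

cell VEL=vo, CASE=vo, CLASS=ki:
underlying: nag-enle-ze-nur
1. o -> e, u -> i / F C0 _: fires at position(s) 11: nagenlezenir
2. e -> o, i -> u / B C0 _: fires at position(s) 4: nagonlezenir
surface: nagonlezenir

cell VEL=em, CASE=ki, CLASS=ak:
underlying: ola-enle-el-en
1. o -> e, u -> i / F C0 _: no change
2. e -> o, i -> u / B C0 _: fires at position(s) 4: olaonleelen
surface: olaonleelen

cell VEL=zo, CASE=vo, CLASS=ki:
underlying: nag-enle-mul-nur
1. o -> e, u -> i / F C0 _: fires at position(s) 9: nagenlemilnur
2. e -> o, i -> u / B C0 _: fires at position(s) 4: nagonlemilnur
surface: nagonlemilnur


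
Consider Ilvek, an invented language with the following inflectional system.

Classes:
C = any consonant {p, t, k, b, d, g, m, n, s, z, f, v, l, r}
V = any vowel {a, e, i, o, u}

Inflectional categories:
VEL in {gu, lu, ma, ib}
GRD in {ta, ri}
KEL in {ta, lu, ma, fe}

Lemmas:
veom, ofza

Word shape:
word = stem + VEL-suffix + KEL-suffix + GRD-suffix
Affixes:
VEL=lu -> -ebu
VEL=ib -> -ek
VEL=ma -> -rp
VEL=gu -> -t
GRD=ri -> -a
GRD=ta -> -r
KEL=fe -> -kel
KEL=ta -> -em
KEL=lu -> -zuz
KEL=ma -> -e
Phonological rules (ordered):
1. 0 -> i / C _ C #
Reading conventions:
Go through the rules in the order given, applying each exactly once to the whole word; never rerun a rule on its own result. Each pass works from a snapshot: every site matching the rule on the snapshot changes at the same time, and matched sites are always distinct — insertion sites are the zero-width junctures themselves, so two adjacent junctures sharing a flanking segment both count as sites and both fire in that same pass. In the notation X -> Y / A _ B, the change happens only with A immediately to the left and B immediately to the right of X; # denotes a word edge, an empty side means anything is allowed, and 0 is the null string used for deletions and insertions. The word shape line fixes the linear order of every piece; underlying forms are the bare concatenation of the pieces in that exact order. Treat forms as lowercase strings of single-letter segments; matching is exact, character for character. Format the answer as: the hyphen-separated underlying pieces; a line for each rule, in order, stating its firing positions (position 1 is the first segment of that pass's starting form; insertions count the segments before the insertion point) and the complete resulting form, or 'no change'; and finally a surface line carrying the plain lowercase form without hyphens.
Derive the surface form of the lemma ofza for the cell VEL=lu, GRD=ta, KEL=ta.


underlying: ofza-ebu-em-r
1. 0 -> i / C _ C #: inserts after position(s) 9: ofzaebuemir
surface: ofzaebuemir


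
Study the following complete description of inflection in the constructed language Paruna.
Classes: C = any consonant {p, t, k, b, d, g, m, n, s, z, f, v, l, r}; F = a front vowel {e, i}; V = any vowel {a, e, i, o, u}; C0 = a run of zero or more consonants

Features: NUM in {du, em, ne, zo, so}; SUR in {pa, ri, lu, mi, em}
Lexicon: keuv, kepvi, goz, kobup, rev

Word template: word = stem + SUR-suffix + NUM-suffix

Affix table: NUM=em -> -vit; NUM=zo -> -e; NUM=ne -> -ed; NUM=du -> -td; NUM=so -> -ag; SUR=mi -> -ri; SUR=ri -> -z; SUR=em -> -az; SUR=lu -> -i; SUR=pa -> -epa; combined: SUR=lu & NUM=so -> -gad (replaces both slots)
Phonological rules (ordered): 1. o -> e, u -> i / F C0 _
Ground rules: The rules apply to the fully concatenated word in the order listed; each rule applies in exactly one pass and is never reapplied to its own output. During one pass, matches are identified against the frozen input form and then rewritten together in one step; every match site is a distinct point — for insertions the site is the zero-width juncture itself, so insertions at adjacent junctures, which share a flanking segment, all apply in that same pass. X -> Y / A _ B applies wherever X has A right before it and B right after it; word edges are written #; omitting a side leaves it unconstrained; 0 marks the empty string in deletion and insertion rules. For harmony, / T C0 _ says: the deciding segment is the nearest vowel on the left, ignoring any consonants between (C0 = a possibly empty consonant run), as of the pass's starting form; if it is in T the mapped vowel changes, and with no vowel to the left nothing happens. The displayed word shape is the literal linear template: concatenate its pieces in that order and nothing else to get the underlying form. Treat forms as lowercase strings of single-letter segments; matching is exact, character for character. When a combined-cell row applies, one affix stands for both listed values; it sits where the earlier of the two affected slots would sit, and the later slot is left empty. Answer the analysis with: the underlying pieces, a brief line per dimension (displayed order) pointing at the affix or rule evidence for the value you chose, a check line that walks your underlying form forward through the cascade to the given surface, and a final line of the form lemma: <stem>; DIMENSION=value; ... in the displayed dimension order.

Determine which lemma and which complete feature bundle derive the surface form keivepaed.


underlying: keuv-epa-ed
NUM=ne - signalled by the affix -ed
SUR=pa - signalled by the affix -epa
check: keuvepaed -> keivepaed
lemma: keuv; NUM=ne; SUR=pa
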